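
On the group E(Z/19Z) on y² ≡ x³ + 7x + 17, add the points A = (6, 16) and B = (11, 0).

(13, 14)

(6, 16) + (11, 0). λ = (0 - 16)/(11 - 6) ≡ 3/5 mod 19. 5⁻¹ ≡ 4 (mod 19), so λ ≡ 12.
  x = λ² - 6 - 11 = 144 - 17 ≡ 13; y = λ·(6 - 13) - 16 ≡ 14. → (13, 14)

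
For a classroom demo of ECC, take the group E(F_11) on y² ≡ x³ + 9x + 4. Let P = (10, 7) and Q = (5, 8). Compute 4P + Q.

First 4P:
Repeated addition: build up to 4P.
2P: tangent at (10, 7): λ = (3·10² + 9)/(2·7) ≡ 1/3. 3⁻¹ ≡ 4 (mod 11), so λ ≡ 1·4 ≡ 4.
  x = λ² - 10 - 10 = 16 - 20 ≡ 7; y = λ·(10 - 7) - 7 ≡ 5. → (7, 5)
3P: (7, 5) + (10, 7). λ = (7 - 5)/(10 - 7) ≡ 2/3 mod 11. 3⁻¹ ≡ 4 (mod 11), so λ ≡ 8.
  x = λ² - 7 - 10 = 64 - 17 ≡ 3; y = λ·(7 - 3) - 5 ≡ 5. → (3, 5)
4P: (3, 5) + (10, 7). λ = (7 - 5)/(10 - 3) ≡ 2/7 mod 11. 7⁻¹ ≡ 8 (mod 11), so λ ≡ 5.
  x = λ² - 3 - 10 = 25 - 13 ≡ 1; y = λ·(3 - 1) - 5 ≡ 5. → (1, 5)
4P = (1, 5).
Finally 4P + Q:
(1, 5) + (5, 8). λ = (8 - 5)/(5 - 1) ≡ 3/4 mod 11. 4⁻¹ ≡ 3 (mod 11), so λ ≡ 9.
  x = λ² - 1 - 5 = 81 - 6 ≡ 9; y = λ·(1 - 9) - 5 ≡ 0. → (9, 0)

(9, 0)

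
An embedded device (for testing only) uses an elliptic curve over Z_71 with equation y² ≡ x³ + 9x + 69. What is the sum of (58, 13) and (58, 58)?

The two points share x = 58 and their y-coordinates satisfy 13 + 58 ≡ 0 (mod 71), so they are inverses. Their sum is 𝒪.

O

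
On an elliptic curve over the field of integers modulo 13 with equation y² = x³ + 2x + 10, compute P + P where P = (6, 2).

(0, 7)

tangent at (6, 2): λ = (3·6² + 2)/(2·2) ≡ 6/4. 4⁻¹ ≡ 10 (mod 13), so λ ≡ 6·10 ≡ 8.
  x = λ² - 6 - 6 = 64 - 12 ≡ 0; y = λ·(6 - 0) - 2 ≡ 7. → (0, 7)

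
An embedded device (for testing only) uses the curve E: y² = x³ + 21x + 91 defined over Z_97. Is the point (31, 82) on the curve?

no

y² = 82² ≡ 31; x³ + 21x + 91 = 30533 ≡ 75 (mod 97). 31 ≠ 75.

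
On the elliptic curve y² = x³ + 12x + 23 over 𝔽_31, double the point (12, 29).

(21, 9)

tangent at (12, 29): λ = (3·12² + 12)/(2·29) ≡ 10/27. 27⁻¹ ≡ 23 (mod 31) since 27·23 = 621 ≡ 1, so λ ≡ 10·23 ≡ 13.
  x = λ² - 12 - 12 = 169 - 24 ≡ 21; y = λ·(12 - 21) - 29 ≡ 9. → (21, 9)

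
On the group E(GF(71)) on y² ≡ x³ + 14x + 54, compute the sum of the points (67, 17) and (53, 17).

(22, 54)

(67, 17) + (53, 17). λ = (17 - 17)/(53 - 67) ≡ 0/57 mod 71. 57⁻¹ ≡ 5 (mod 71), so λ ≡ 0.
  x = λ² - 67 - 53 = 0 - 120 ≡ 22; y = λ·(67 - 22) - 17 ≡ 54. → (22, 54)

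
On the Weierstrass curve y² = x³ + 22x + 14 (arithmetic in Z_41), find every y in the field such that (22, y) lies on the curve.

none

x³ + 22x + 14 = 11146 ≡ 35 (mod 41).
35 is a non-residue mod 41; no y exists.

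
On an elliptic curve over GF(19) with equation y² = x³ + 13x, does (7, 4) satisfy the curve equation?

y² = 4² ≡ 16; x³ + 13x + 0 = 434 ≡ 16 (mod 19). 16 = 16.

yes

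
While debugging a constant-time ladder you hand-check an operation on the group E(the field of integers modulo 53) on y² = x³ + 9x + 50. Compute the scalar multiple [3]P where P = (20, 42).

Repeated addition: build up to 3P.
2P: tangent at (20, 42): λ = (3·20² + 9)/(2·42) ≡ 43/31. 31⁻¹ ≡ 12 (mod 53) since 31·12 = 372 ≡ 1, so λ ≡ 43·12 ≡ 39.
  x = λ² - 20 - 20 = 1521 - 40 ≡ 50; y = λ·(20 - 50) - 42 ≡ 7. → (50, 7)
3P: (50, 7) + (20, 42). λ = (42 - 7)/(20 - 50) ≡ 35/23 mod 53. 23⁻¹ ≡ 30 (mod 53), so λ ≡ 43.
  x = λ² - 50 - 20 = 1849 - 70 ≡ 30; y = λ·(50 - 30) - 7 ≡ 5. → (30, 5)

(30, 5)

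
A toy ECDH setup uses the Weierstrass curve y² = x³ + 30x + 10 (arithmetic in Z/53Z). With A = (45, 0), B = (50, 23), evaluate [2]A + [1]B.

(50, 23)

First 2A:
Repeated addition: build up to 2A.
2A: (45, 0) + (45, 0): same x and y₁ ≡ -y₂, so the sum is O.
2A = O.
Finally 2A + B:
O + (50, 23) = (50, 23) (identity).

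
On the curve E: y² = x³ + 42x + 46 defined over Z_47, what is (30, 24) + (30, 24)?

tangent at (30, 24): λ = (3·30² + 42)/(2·24) ≡ 16/1. 1⁻¹ ≡ 1 (mod 47), so λ ≡ 16·1 ≡ 16.
  x = λ² - 30 - 30 = 256 - 60 ≡ 8; y = λ·(30 - 8) - 24 ≡ 46. → (8, 46)

(8, 46)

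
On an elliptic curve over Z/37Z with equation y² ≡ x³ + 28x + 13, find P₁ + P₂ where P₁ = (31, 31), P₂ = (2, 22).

(7, 16)

(31, 31) + (2, 22). λ = (22 - 31)/(2 - 31) ≡ 28/8 mod 37. 8⁻¹ ≡ 14 (mod 37) since 8·14 = 112 ≡ 1, so λ ≡ 22.
  x = λ² - 31 - 2 = 484 - 33 ≡ 7; y = λ·(31 - 7) - 31 ≡ 16. → (7, 16)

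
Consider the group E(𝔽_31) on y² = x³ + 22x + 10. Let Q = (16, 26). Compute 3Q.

(3, 17)

Repeated addition: build up to 3Q.
2Q: tangent at (16, 26): λ = (3·16² + 22)/(2·26) ≡ 15/21. 21⁻¹ ≡ 3 (mod 31) since 21·3 = 63 ≡ 1, so λ ≡ 15·3 ≡ 14.
  x = λ² - 16 - 16 = 196 - 32 ≡ 9; y = λ·(16 - 9) - 26 ≡ 10. → (9, 10)
3Q: (9, 10) + (16, 26). λ = (26 - 10)/(16 - 9) ≡ 16/7 mod 31. 7⁻¹ ≡ 9 (mod 31) since 7·9 = 63 ≡ 1, so λ ≡ 20.
  x = λ² - 9 - 16 = 400 - 25 ≡ 3; y = λ·(9 - 3) - 10 ≡ 17. → (3, 17)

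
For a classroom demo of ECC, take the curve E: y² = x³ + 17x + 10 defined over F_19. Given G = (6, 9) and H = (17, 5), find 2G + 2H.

First 2G:
Repeated addition: build up to 2G.
2G: tangent at (6, 9): λ = (3·6² + 17)/(2·9) ≡ 11/18. 18⁻¹ ≡ 18 (mod 19) since 18·18 = 324 ≡ 1, so λ ≡ 11·18 ≡ 8.
  x = λ² - 6 - 6 = 64 - 12 ≡ 14; y = λ·(6 - 14) - 9 ≡ 3. → (14, 3)
2G = (14, 3).
Next 2H:
Repeated addition: build up to 2H.
2H: tangent at (17, 5): λ = (3·17² + 17)/(2·5) ≡ 10/10. 10⁻¹ ≡ 2 (mod 19), so λ ≡ 10·2 ≡ 1.
  x = λ² - 17 - 17 = 1 - 34 ≡ 5; y = λ·(17 - 5) - 5 ≡ 7. → (5, 7)
2H = (5, 7).
Finally 2G + 2H:
(14, 3) + (5, 7). λ = (7 - 3)/(5 - 14) ≡ 4/10 mod 19. 10⁻¹ ≡ 2 (mod 19), so λ ≡ 8.
  x = λ² - 14 - 5 = 64 - 19 ≡ 7; y = λ·(14 - 7) - 3 ≡ 15. → (7, 15)

(7, 15)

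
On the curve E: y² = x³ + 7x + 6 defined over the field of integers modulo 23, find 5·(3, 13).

Write P = (3, 13).
Double-and-add on 5 = (101)₂. Start with P = (3, 13) for the leading 1-bit.
double: tangent at (3, 13): λ = (3·3² + 7)/(2·13) ≡ 11/3. 3⁻¹ ≡ 8 (mod 23) since 3·8 = 24 ≡ 1, so λ ≡ 11·8 ≡ 19.
  x = λ² - 3 - 3 = 361 - 6 ≡ 10; y = λ·(3 - 10) - 13 ≡ 15. → (10, 15)
double: tangent at (10, 15): λ = (3·10² + 7)/(2·15) ≡ 8/7. 7⁻¹ ≡ 10 (mod 23), so λ ≡ 8·10 ≡ 11.
  x = λ² - 10 - 10 = 121 - 20 ≡ 9; y = λ·(10 - 9) - 15 ≡ 19. → (9, 19)
add P: (9, 19) + (3, 13). λ = (13 - 19)/(3 - 9) ≡ 17/17 mod 23. 17⁻¹ ≡ 19 (mod 23), so λ ≡ 1.
  x = λ² - 9 - 3 = 1 - 12 ≡ 12; y = λ·(9 - 12) - 19 ≡ 1. → (12, 1)

(12, 1)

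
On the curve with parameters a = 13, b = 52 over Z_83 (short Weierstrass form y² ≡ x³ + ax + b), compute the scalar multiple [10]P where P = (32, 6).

(13, 29)

Double-and-add on 10 = (1010)₂. Start with P = (32, 6) for the leading 1-bit.
double: tangent at (32, 6): λ = (3·32² + 13)/(2·6) ≡ 14/12. 12⁻¹ ≡ 7 (mod 83) since 12·7 = 84 ≡ 1, so λ ≡ 14·7 ≡ 15.
  x = λ² - 32 - 32 = 225 - 64 ≡ 78; y = λ·(32 - 78) - 6 ≡ 51. → (78, 51)
double: tangent at (78, 51): λ = (3·78² + 13)/(2·51) ≡ 5/19. 19⁻¹ ≡ 35 (mod 83), so λ ≡ 5·35 ≡ 9.
  x = λ² - 78 - 78 = 81 - 156 ≡ 8; y = λ·(78 - 8) - 51 ≡ 81. → (8, 81)
add P: (8, 81) + (32, 6). λ = (6 - 81)/(32 - 8) ≡ 8/24 mod 83. 24⁻¹ ≡ 45 (mod 83) since 24·45 = 1080 ≡ 1, so λ ≡ 28.
  x = λ² - 8 - 32 = 784 - 40 ≡ 80; y = λ·(8 - 80) - 81 ≡ 61. → (80, 61)
double: tangent at (80, 61): λ = (3·80² + 13)/(2·61) ≡ 40/39. 39⁻¹ ≡ 66 (mod 83) since 39·66 = 2574 ≡ 1, so λ ≡ 40·66 ≡ 67.
  x = λ² - 80 - 80 = 4489 - 160 ≡ 13; y = λ·(80 - 13) - 61 ≡ 29. → (13, 29)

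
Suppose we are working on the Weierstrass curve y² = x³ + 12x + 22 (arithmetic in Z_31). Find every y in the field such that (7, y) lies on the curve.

x³ + 12x + 22 = 449 ≡ 15 (mod 31).
15 is a non-residue mod 31; no y exists.

none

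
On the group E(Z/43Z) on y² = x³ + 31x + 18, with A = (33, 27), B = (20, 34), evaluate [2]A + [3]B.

(36, 24)

First 2A:
Repeated addition: build up to 2A.
2A: tangent at (33, 27): λ = (3·33² + 31)/(2·27) ≡ 30/11. 11⁻¹ ≡ 4 (mod 43) since 11·4 = 44 ≡ 1, so λ ≡ 30·4 ≡ 34.
  x = λ² - 33 - 33 = 1156 - 66 ≡ 15; y = λ·(33 - 15) - 27 ≡ 26. → (15, 26)
2A = (15, 26).
Next 3B:
Repeated addition: build up to 3B.
2B: tangent at (20, 34): λ = (3·20² + 31)/(2·34) ≡ 27/25. 25⁻¹ ≡ 31 (mod 43), so λ ≡ 27·31 ≡ 20.
  x = λ² - 20 - 20 = 400 - 40 ≡ 16; y = λ·(20 - 16) - 34 ≡ 3. → (16, 3)
3B: (16, 3) + (20, 34). λ = (34 - 3)/(20 - 16) ≡ 31/4 mod 43. 4⁻¹ ≡ 11 (mod 43), so λ ≡ 40.
  x = λ² - 16 - 20 = 1600 - 36 ≡ 16; y = λ·(16 - 16) - 3 ≡ 40. → (16, 40)
3B = (16, 40).
Finally 2A + 3B:
(15, 26) + (16, 40). λ = (40 - 26)/(16 - 15) ≡ 14/1 mod 43. 1⁻¹ ≡ 1 (mod 43), so λ ≡ 14.
  x = λ² - 15 - 16 = 196 - 31 ≡ 36; y = λ·(15 - 36) - 26 ≡ 24. → (36, 24)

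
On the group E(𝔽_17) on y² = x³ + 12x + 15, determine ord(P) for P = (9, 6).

2P: tangent at (9, 6): λ = (3·9² + 12)/(2·6) ≡ 0/12. 12⁻¹ ≡ 10 (mod 17), so λ ≡ 0·10 ≡ 0.
  x = λ² - 9 - 9 = 0 - 18 ≡ 16; y = λ·(9 - 16) - 6 ≡ 11. → (16, 11)
3P: (16, 11) + (9, 6). λ = (6 - 11)/(9 - 16) ≡ 12/10 mod 17. 10⁻¹ ≡ 12 (mod 17), so λ ≡ 8.
  x = λ² - 16 - 9 = 64 - 25 ≡ 5; y = λ·(16 - 5) - 11 ≡ 9. → (5, 9)
4P: (5, 9) + (9, 6). λ = (6 - 9)/(9 - 5) ≡ 14/4 mod 17. 4⁻¹ ≡ 13 (mod 17), so λ ≡ 12.
  x = λ² - 5 - 9 = 144 - 14 ≡ 11; y = λ·(5 - 11) - 9 ≡ 4. → (11, 4)
5P: (11, 4) + (9, 6). λ = (6 - 4)/(9 - 11) ≡ 2/15 mod 17. 15⁻¹ ≡ 8 (mod 17), so λ ≡ 16.
  x = λ² - 11 - 9 = 256 - 20 ≡ 15; y = λ·(11 - 15) - 4 ≡ 0. → (15, 0)
6P: (15, 0) + (9, 6). λ = (6 - 0)/(9 - 15) ≡ 6/11 mod 17. 11⁻¹ ≡ 14 (mod 17), so λ ≡ 16.
  x = λ² - 15 - 9 = 256 - 24 ≡ 11; y = λ·(15 - 11) - 0 ≡ 13. → (11, 13)
7P: (11, 13) + (9, 6). λ = (6 - 13)/(9 - 11) ≡ 10/15 mod 17. 15⁻¹ ≡ 8 (mod 17), so λ ≡ 12.
  x = λ² - 11 - 9 = 144 - 20 ≡ 5; y = λ·(11 - 5) - 13 ≡ 8. → (5, 8)
8P: (5, 8) + (9, 6). λ = (6 - 8)/(9 - 5) ≡ 15/4 mod 17. 4⁻¹ ≡ 13 (mod 17), so λ ≡ 8.
  x = λ² - 5 - 9 = 64 - 14 ≡ 16; y = λ·(5 - 16) - 8 ≡ 6. → (16, 6)
9P: (16, 6) + (9, 6). λ = (6 - 6)/(9 - 16) ≡ 0/10 mod 17. 10⁻¹ ≡ 12 (mod 17), so λ ≡ 0.
  x = λ² - 16 - 9 = 0 - 25 ≡ 9; y = λ·(16 - 9) - 6 ≡ 11. → (9, 11)
10P: (9, 11) + (9, 6): same x and y₁ ≡ -y₂, so the sum is O.
10P = O, so the order is 10.

10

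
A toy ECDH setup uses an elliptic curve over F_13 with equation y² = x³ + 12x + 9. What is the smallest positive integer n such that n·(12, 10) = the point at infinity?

2P: tangent at (12, 10): λ = (3·12² + 12)/(2·10) ≡ 2/7. 7⁻¹ ≡ 2 (mod 13) since 7·2 = 14 ≡ 1, so λ ≡ 2·2 ≡ 4.
  x = λ² - 12 - 12 = 16 - 24 ≡ 5; y = λ·(12 - 5) - 10 ≡ 5. → (5, 5)
3P: (5, 5) + (12, 10). λ = (10 - 5)/(12 - 5) ≡ 5/7 mod 13. 7⁻¹ ≡ 2 (mod 13), so λ ≡ 10.
  x = λ² - 5 - 12 = 100 - 17 ≡ 5; y = λ·(5 - 5) - 5 ≡ 8. → (5, 8)
4P: (5, 8) + (12, 10). λ = (10 - 8)/(12 - 5) ≡ 2/7 mod 13. 7⁻¹ ≡ 2 (mod 13), so λ ≡ 4.
  x = λ² - 5 - 12 = 16 - 17 ≡ 12; y = λ·(5 - 12) - 8 ≡ 3. → (12, 3)
5P: (12, 3) + (12, 10): same x and y₁ ≡ -y₂, so the sum is the point at infinity.
5P = the point at infinity, so the order is 5.

5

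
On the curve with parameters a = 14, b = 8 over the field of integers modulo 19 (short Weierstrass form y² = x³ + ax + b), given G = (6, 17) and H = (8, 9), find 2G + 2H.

First 2G:
Repeated addition: build up to 2G.
2G: tangent at (6, 17): λ = (3·6² + 14)/(2·17) ≡ 8/15. 15⁻¹ ≡ 14 (mod 19), so λ ≡ 8·14 ≡ 17.
  x = λ² - 6 - 6 = 289 - 12 ≡ 11; y = λ·(6 - 11) - 17 ≡ 12. → (11, 12)
2G = (11, 12).
Next 2H:
Repeated addition: build up to 2H.
2H: tangent at (8, 9): λ = (3·8² + 14)/(2·9) ≡ 16/18. 18⁻¹ ≡ 18 (mod 19), so λ ≡ 16·18 ≡ 3.
  x = λ² - 8 - 8 = 9 - 16 ≡ 12; y = λ·(8 - 12) - 9 ≡ 17. → (12, 17)
2H = (12, 17).
Finally 2G + 2H:
(11, 12) + (12, 17). λ = (17 - 12)/(12 - 11) ≡ 5/1 mod 19. 1⁻¹ ≡ 1 (mod 19), so λ ≡ 5.
  x = λ² - 11 - 12 = 25 - 23 ≡ 2; y = λ·(11 - 2) - 12 ≡ 14. → (2, 14)

(2, 14)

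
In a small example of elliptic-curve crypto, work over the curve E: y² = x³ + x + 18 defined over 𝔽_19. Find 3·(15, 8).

Write G = (15, 8).
Repeated addition: build up to 3G.
2G: tangent at (15, 8): λ = (3·15² + 1)/(2·8) ≡ 11/16. 16⁻¹ ≡ 6 (mod 19) since 16·6 = 96 ≡ 1, so λ ≡ 11·6 ≡ 9.
  x = λ² - 15 - 15 = 81 - 30 ≡ 13; y = λ·(15 - 13) - 8 ≡ 10. → (13, 10)
3G: (13, 10) + (15, 8). λ = (8 - 10)/(15 - 13) ≡ 17/2 mod 19. 2⁻¹ ≡ 10 (mod 19) since 2·10 = 20 ≡ 1, so λ ≡ 18.
  x = λ² - 13 - 15 = 324 - 28 ≡ 11; y = λ·(13 - 11) - 10 ≡ 7. → (11, 7)

(11, 7)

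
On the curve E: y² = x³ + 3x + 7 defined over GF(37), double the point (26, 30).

(10, 1)

tangent at (26, 30): λ = (3·26² + 3)/(2·30) ≡ 33/23. 23⁻¹ ≡ 29 (mod 37), so λ ≡ 33·29 ≡ 32.
  x = λ² - 26 - 26 = 1024 - 52 ≡ 10; y = λ·(26 - 10) - 30 ≡ 1. → (10, 1)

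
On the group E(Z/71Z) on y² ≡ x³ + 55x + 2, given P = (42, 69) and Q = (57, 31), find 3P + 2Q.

First 3P:
Repeated addition: build up to 3P.
2P: tangent at (42, 69): λ = (3·42² + 55)/(2·69) ≡ 22/67. 67⁻¹ ≡ 53 (mod 71) since 67·53 = 3551 ≡ 1, so λ ≡ 22·53 ≡ 30.
  x = λ² - 42 - 42 = 900 - 84 ≡ 35; y = λ·(42 - 35) - 69 ≡ 70. → (35, 70)
3P: (35, 70) + (42, 69). λ = (69 - 70)/(42 - 35) ≡ 70/7 mod 71. 7⁻¹ ≡ 61 (mod 71) since 7·61 = 427 ≡ 1, so λ ≡ 10.
  x = λ² - 35 - 42 = 100 - 77 ≡ 23; y = λ·(35 - 23) - 70 ≡ 50. → (23, 50)
3P = (23, 50).
Next 2Q:
Repeated addition: build up to 2Q.
2Q: tangent at (57, 31): λ = (3·57² + 55)/(2·31) ≡ 4/62. 62⁻¹ ≡ 63 (mod 71), so λ ≡ 4·63 ≡ 39.
  x = λ² - 57 - 57 = 1521 - 114 ≡ 58; y = λ·(57 - 58) - 31 ≡ 1. → (58, 1)
2Q = (58, 1).
Finally 3P + 2Q:
(23, 50) + (58, 1). λ = (1 - 50)/(58 - 23) ≡ 22/35 mod 71. 35⁻¹ ≡ 69 (mod 71), so λ ≡ 27.
  x = λ² - 23 - 58 = 729 - 81 ≡ 9; y = λ·(23 - 9) - 50 ≡ 44. → (9, 44)

(9, 44)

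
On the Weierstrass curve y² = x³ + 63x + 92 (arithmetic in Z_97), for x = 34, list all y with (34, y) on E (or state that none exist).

x³ + 63x + 92 = 41538 ≡ 22 (mod 97).
Square roots of 22 mod 97: 33 and 64 (since 33² = 1089 ≡ 22).

33, 64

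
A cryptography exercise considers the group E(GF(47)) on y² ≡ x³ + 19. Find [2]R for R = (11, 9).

tangent at (11, 9): λ = (3·11² + 0)/(2·9) ≡ 34/18. 18⁻¹ ≡ 34 (mod 47), so λ ≡ 34·34 ≡ 28.
  x = λ² - 11 - 11 = 784 - 22 ≡ 10; y = λ·(11 - 10) - 9 ≡ 19. → (10, 19)

(10, 19)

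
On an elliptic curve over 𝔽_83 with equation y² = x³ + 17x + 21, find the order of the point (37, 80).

3

2P: tangent at (37, 80): λ = (3·37² + 17)/(2·80) ≡ 57/77. 77⁻¹ ≡ 69 (mod 83), so λ ≡ 57·69 ≡ 32.
  x = λ² - 37 - 37 = 1024 - 74 ≡ 37; y = λ·(37 - 37) - 80 ≡ 3. → (37, 3)
3P: (37, 3) + (37, 80): same x and y₁ ≡ -y₂, so the sum is O.
3P = O, so the order is 3.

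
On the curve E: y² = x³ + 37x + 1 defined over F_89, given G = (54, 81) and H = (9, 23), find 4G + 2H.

First 4G:
Repeated addition: build up to 4G.
2G: tangent at (54, 81): λ = (3·54² + 37)/(2·81) ≡ 63/73. 73⁻¹ ≡ 50 (mod 89), so λ ≡ 63·50 ≡ 35.
  x = λ² - 54 - 54 = 1225 - 108 ≡ 49; y = λ·(54 - 49) - 81 ≡ 5. → (49, 5)
3G: (49, 5) + (54, 81). λ = (81 - 5)/(54 - 49) ≡ 76/5 mod 89. 5⁻¹ ≡ 18 (mod 89) since 5·18 = 90 ≡ 1, so λ ≡ 33.
  x = λ² - 49 - 54 = 1089 - 103 ≡ 7; y = λ·(49 - 7) - 5 ≡ 46. → (7, 46)
4G: (7, 46) + (54, 81). λ = (81 - 46)/(54 - 7) ≡ 35/47 mod 89. 47⁻¹ ≡ 36 (mod 89) since 47·36 = 1692 ≡ 1, so λ ≡ 14.
  x = λ² - 7 - 54 = 196 - 61 ≡ 46; y = λ·(7 - 46) - 46 ≡ 31. → (46, 31)
4G = (46, 31).
Next 2H:
Repeated addition: build up to 2H.
2H: tangent at (9, 23): λ = (3·9² + 37)/(2·23) ≡ 13/46. 46⁻¹ ≡ 60 (mod 89), so λ ≡ 13·60 ≡ 68.
  x = λ² - 9 - 9 = 4624 - 18 ≡ 67; y = λ·(9 - 67) - 23 ≡ 38. → (67, 38)
2H = (67, 38).
Finally 4G + 2H:
(46, 31) + (67, 38). λ = (38 - 31)/(67 - 46) ≡ 7/21 mod 89. 21⁻¹ ≡ 17 (mod 89), so λ ≡ 30.
  x = λ² - 46 - 67 = 900 - 113 ≡ 75; y = λ·(46 - 75) - 31 ≡ 78. → (75, 78)

(75, 78)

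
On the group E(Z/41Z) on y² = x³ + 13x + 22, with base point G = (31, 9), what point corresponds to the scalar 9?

(17, 20)

Double-and-add on 9 = (1001)₂. Start with G = (31, 9) for the leading 1-bit.
double: tangent at (31, 9): λ = (3·31² + 13)/(2·9) ≡ 26/18. 18⁻¹ ≡ 16 (mod 41) since 18·16 = 288 ≡ 1, so λ ≡ 26·16 ≡ 6.
  x = λ² - 31 - 31 = 36 - 62 ≡ 15; y = λ·(31 - 15) - 9 ≡ 5. → (15, 5)
double: tangent at (15, 5): λ = (3·15² + 13)/(2·5) ≡ 32/10. 10⁻¹ ≡ 37 (mod 41), so λ ≡ 32·37 ≡ 36.
  x = λ² - 15 - 15 = 1296 - 30 ≡ 36; y = λ·(15 - 36) - 5 ≡ 18. → (36, 18)
double: tangent at (36, 18): λ = (3·36² + 13)/(2·18) ≡ 6/36. 36⁻¹ ≡ 8 (mod 41) since 36·8 = 288 ≡ 1, so λ ≡ 6·8 ≡ 7.
  x = λ² - 36 - 36 = 49 - 72 ≡ 18; y = λ·(36 - 18) - 18 ≡ 26. → (18, 26)
add G: (18, 26) + (31, 9). λ = (9 - 26)/(31 - 18) ≡ 24/13 mod 41. 13⁻¹ ≡ 19 (mod 41) since 13·19 = 247 ≡ 1, so λ ≡ 5.
  x = λ² - 18 - 31 = 25 - 49 ≡ 17; y = λ·(18 - 17) - 26 ≡ 20. → (17, 20)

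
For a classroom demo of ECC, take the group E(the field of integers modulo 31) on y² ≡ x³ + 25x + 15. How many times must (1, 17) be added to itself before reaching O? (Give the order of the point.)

11

2P: tangent at (1, 17): λ = (3·1² + 25)/(2·17) ≡ 28/3. 3⁻¹ ≡ 21 (mod 31) since 3·21 = 63 ≡ 1, so λ ≡ 28·21 ≡ 30.
  x = λ² - 1 - 1 = 900 - 2 ≡ 30; y = λ·(1 - 30) - 17 ≡ 12. → (30, 12)
3P: (30, 12) + (1, 17). λ = (17 - 12)/(1 - 30) ≡ 5/2 mod 31. 2⁻¹ ≡ 16 (mod 31) since 2·16 = 32 ≡ 1, so λ ≡ 18.
  x = λ² - 30 - 1 = 324 - 31 ≡ 14; y = λ·(30 - 14) - 12 ≡ 28. → (14, 28)
4P: (14, 28) + (1, 17). λ = (17 - 28)/(1 - 14) ≡ 20/18 mod 31. 18⁻¹ ≡ 19 (mod 31) since 18·19 = 342 ≡ 1, so λ ≡ 8.
  x = λ² - 14 - 1 = 64 - 15 ≡ 18; y = λ·(14 - 18) - 28 ≡ 2. → (18, 2)
5P: (18, 2) + (1, 17). λ = (17 - 2)/(1 - 18) ≡ 15/14 mod 31. 14⁻¹ ≡ 20 (mod 31), so λ ≡ 21.
  x = λ² - 18 - 1 = 441 - 19 ≡ 19; y = λ·(18 - 19) - 2 ≡ 8. → (19, 8)
6P: (19, 8) + (1, 17). λ = (17 - 8)/(1 - 19) ≡ 9/13 mod 31. 13⁻¹ ≡ 12 (mod 31) since 13·12 = 156 ≡ 1, so λ ≡ 15.
  x = λ² - 19 - 1 = 225 - 20 ≡ 19; y = λ·(19 - 19) - 8 ≡ 23. → (19, 23)
7P: (19, 23) + (1, 17). λ = (17 - 23)/(1 - 19) ≡ 25/13 mod 31. 13⁻¹ ≡ 12 (mod 31), so λ ≡ 21.
  x = λ² - 19 - 1 = 441 - 20 ≡ 18; y = λ·(19 - 18) - 23 ≡ 29. → (18, 29)
8P: (18, 29) + (1, 17). λ = (17 - 29)/(1 - 18) ≡ 19/14 mod 31. 14⁻¹ ≡ 20 (mod 31) since 14·20 = 280 ≡ 1, so λ ≡ 8.
  x = λ² - 18 - 1 = 64 - 19 ≡ 14; y = λ·(18 - 14) - 29 ≡ 3. → (14, 3)
9P: (14, 3) + (1, 17). λ = (17 - 3)/(1 - 14) ≡ 14/18 mod 31. 18⁻¹ ≡ 19 (mod 31), so λ ≡ 18.
  x = λ² - 14 - 1 = 324 - 15 ≡ 30; y = λ·(14 - 30) - 3 ≡ 19. → (30, 19)
10P: (30, 19) + (1, 17). λ = (17 - 19)/(1 - 30) ≡ 29/2 mod 31. 2⁻¹ ≡ 16 (mod 31) since 2·16 = 32 ≡ 1, so λ ≡ 30.
  x = λ² - 30 - 1 = 900 - 31 ≡ 1; y = λ·(30 - 1) - 19 ≡ 14. → (1, 14)
11P: (1, 14) + (1, 17): same x and y₁ ≡ -y₂, so the sum is O.
11P = O, so the order is 11.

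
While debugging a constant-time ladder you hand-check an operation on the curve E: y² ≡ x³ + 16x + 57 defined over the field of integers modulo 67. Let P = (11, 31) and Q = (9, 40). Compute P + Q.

(11, 31) + (9, 40). λ = (40 - 31)/(9 - 11) ≡ 9/65 mod 67. 65⁻¹ ≡ 33 (mod 67) since 65·33 = 2145 ≡ 1, so λ ≡ 29.
  x = λ² - 11 - 9 = 841 - 20 ≡ 17; y = λ·(11 - 17) - 31 ≡ 63. → (17, 63)

(17, 63)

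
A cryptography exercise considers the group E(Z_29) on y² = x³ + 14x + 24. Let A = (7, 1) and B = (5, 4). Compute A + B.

(7, 1) + (5, 4). λ = (4 - 1)/(5 - 7) ≡ 3/27 mod 29. 27⁻¹ ≡ 14 (mod 29), so λ ≡ 13.
  x = λ² - 7 - 5 = 169 - 12 ≡ 12; y = λ·(7 - 12) - 1 ≡ 21. → (12, 21)

(12, 21)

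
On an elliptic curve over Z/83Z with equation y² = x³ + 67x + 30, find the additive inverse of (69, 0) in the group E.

(69, 0)

-(69, 0) = (69, -0 mod 83) = (69, 0).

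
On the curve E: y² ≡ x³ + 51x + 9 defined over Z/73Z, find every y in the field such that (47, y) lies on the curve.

x³ + 51x + 9 = 106229 ≡ 14 (mod 73).
14 is a non-residue mod 73; no y exists.

none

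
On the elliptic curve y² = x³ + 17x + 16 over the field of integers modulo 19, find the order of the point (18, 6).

2P: tangent at (18, 6): λ = (3·18² + 17)/(2·6) ≡ 1/12. 12⁻¹ ≡ 8 (mod 19), so λ ≡ 1·8 ≡ 8.
  x = λ² - 18 - 18 = 64 - 36 ≡ 9; y = λ·(18 - 9) - 6 ≡ 9. → (9, 9)
3P: (9, 9) + (18, 6). λ = (6 - 9)/(18 - 9) ≡ 16/9 mod 19. 9⁻¹ ≡ 17 (mod 19), so λ ≡ 6.
  x = λ² - 9 - 18 = 36 - 27 ≡ 9; y = λ·(9 - 9) - 9 ≡ 10. → (9, 10)
4P: (9, 10) + (18, 6). λ = (6 - 10)/(18 - 9) ≡ 15/9 mod 19. 9⁻¹ ≡ 17 (mod 19), so λ ≡ 8.
  x = λ² - 9 - 18 = 64 - 27 ≡ 18; y = λ·(9 - 18) - 10 ≡ 13. → (18, 13)
5P: (18, 13) + (18, 6): same x and y₁ ≡ -y₂, so the sum is O.
5P = O, so the order is 5.

5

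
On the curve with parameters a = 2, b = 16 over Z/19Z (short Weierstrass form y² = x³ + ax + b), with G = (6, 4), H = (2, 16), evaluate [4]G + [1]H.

First 4G:
Double-and-add on 4 = (100)₂. Start with G = (6, 4) for the leading 1-bit.
double: tangent at (6, 4): λ = (3·6² + 2)/(2·4) ≡ 15/8. 8⁻¹ ≡ 12 (mod 19), so λ ≡ 15·12 ≡ 9.
  x = λ² - 6 - 6 = 81 - 12 ≡ 12; y = λ·(6 - 12) - 4 ≡ 18. → (12, 18)
double: tangent at (12, 18): λ = (3·12² + 2)/(2·18) ≡ 16/17. 17⁻¹ ≡ 9 (mod 19), so λ ≡ 16·9 ≡ 11.
  x = λ² - 12 - 12 = 121 - 24 ≡ 2; y = λ·(12 - 2) - 18 ≡ 16. → (2, 16)
4G = (2, 16).
Finally 4G + H:
tangent at (2, 16): λ = (3·2² + 2)/(2·16) ≡ 14/13. 13⁻¹ ≡ 3 (mod 19), so λ ≡ 14·3 ≡ 4.
  x = λ² - 2 - 2 = 16 - 4 ≡ 12; y = λ·(2 - 12) - 16 ≡ 1. → (12, 1)

(12, 1)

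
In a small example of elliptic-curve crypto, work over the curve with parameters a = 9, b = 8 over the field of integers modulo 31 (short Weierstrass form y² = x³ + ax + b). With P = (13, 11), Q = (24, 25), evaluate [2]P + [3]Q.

First 2P:
Repeated addition: build up to 2P.
2P: tangent at (13, 11): λ = (3·13² + 9)/(2·11) ≡ 20/22. 22⁻¹ ≡ 24 (mod 31), so λ ≡ 20·24 ≡ 15.
  x = λ² - 13 - 13 = 225 - 26 ≡ 13; y = λ·(13 - 13) - 11 ≡ 20. → (13, 20)
2P = (13, 20).
Next 3Q:
Repeated addition: build up to 3Q.
2Q: tangent at (24, 25): λ = (3·24² + 9)/(2·25) ≡ 1/19. 19⁻¹ ≡ 18 (mod 31), so λ ≡ 1·18 ≡ 18.
  x = λ² - 24 - 24 = 324 - 48 ≡ 28; y = λ·(24 - 28) - 25 ≡ 27. → (28, 27)
3Q: (28, 27) + (24, 25). λ = (25 - 27)/(24 - 28) ≡ 29/27 mod 31. 27⁻¹ ≡ 23 (mod 31) since 27·23 = 621 ≡ 1, so λ ≡ 16.
  x = λ² - 28 - 24 = 256 - 52 ≡ 18; y = λ·(28 - 18) - 27 ≡ 9. → (18, 9)
3Q = (18, 9).
Finally 2P + 3Q:
(13, 20) + (18, 9). λ = (9 - 20)/(18 - 13) ≡ 20/5 mod 31. 5⁻¹ ≡ 25 (mod 31) since 5·25 = 125 ≡ 1, so λ ≡ 4.
  x = λ² - 13 - 18 = 16 - 31 ≡ 16; y = λ·(13 - 16) - 20 ≡ 30. → (16, 30)

(16, 30)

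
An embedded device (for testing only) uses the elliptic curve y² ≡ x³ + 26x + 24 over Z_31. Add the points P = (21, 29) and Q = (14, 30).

(21, 29) + (14, 30). λ = (30 - 29)/(14 - 21) ≡ 1/24 mod 31. 24⁻¹ ≡ 22 (mod 31) since 24·22 = 528 ≡ 1, so λ ≡ 22.
  x = λ² - 21 - 14 = 484 - 35 ≡ 15; y = λ·(21 - 15) - 29 ≡ 10. → (15, 10)

(15, 10)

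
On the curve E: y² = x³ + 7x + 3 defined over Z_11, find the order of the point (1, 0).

2

2P: (1, 0) + (1, 0): same x and y₁ ≡ -y₂, so the sum is the point at infinity.
2P = the point at infinity, so the order is 2.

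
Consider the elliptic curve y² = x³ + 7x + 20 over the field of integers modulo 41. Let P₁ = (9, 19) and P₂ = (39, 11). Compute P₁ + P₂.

(2, 1)

(9, 19) + (39, 11). λ = (11 - 19)/(39 - 9) ≡ 33/30 mod 41. 30⁻¹ ≡ 26 (mod 41) since 30·26 = 780 ≡ 1, so λ ≡ 38.
  x = λ² - 9 - 39 = 1444 - 48 ≡ 2; y = λ·(9 - 2) - 19 ≡ 1. → (2, 1)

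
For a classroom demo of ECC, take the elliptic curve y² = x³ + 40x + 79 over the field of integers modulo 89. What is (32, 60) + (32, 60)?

(69, 1)

tangent at (32, 60): λ = (3·32² + 40)/(2·60) ≡ 86/31. 31⁻¹ ≡ 23 (mod 89), so λ ≡ 86·23 ≡ 20.
  x = λ² - 32 - 32 = 400 - 64 ≡ 69; y = λ·(32 - 69) - 60 ≡ 1. → (69, 1)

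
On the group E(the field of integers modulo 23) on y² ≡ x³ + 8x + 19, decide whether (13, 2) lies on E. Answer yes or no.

no

y² = 2² ≡ 4; x³ + 8x + 19 = 2320 ≡ 20 (mod 23). 4 ≠ 20.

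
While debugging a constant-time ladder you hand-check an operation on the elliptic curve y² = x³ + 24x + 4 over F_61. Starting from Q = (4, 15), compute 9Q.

Repeated addition: build up to 9Q.
2Q: tangent at (4, 15): λ = (3·4² + 24)/(2·15) ≡ 11/30. 30⁻¹ ≡ 59 (mod 61) since 30·59 = 1770 ≡ 1, so λ ≡ 11·59 ≡ 39.
  x = λ² - 4 - 4 = 1521 - 8 ≡ 49; y = λ·(4 - 49) - 15 ≡ 60. → (49, 60)
3Q: (49, 60) + (4, 15). λ = (15 - 60)/(4 - 49) ≡ 16/16 mod 61. 16⁻¹ ≡ 42 (mod 61), so λ ≡ 1.
  x = λ² - 49 - 4 = 1 - 53 ≡ 9; y = λ·(49 - 9) - 60 ≡ 41. → (9, 41)
4Q: (9, 41) + (4, 15). λ = (15 - 41)/(4 - 9) ≡ 35/56 mod 61. 56⁻¹ ≡ 12 (mod 61), so λ ≡ 54.
  x = λ² - 9 - 4 = 2916 - 13 ≡ 36; y = λ·(9 - 36) - 41 ≡ 26. → (36, 26)
5Q: (36, 26) + (4, 15). λ = (15 - 26)/(4 - 36) ≡ 50/29 mod 61. 29⁻¹ ≡ 40 (mod 61), so λ ≡ 48.
  x = λ² - 36 - 4 = 2304 - 40 ≡ 7; y = λ·(36 - 7) - 26 ≡ 24. → (7, 24)
6Q: (7, 24) + (4, 15). λ = (15 - 24)/(4 - 7) ≡ 52/58 mod 61. 58⁻¹ ≡ 20 (mod 61) since 58·20 = 1160 ≡ 1, so λ ≡ 3.
  x = λ² - 7 - 4 = 9 - 11 ≡ 59; y = λ·(7 - 59) - 24 ≡ 3. → (59, 3)
7Q: (59, 3) + (4, 15). λ = (15 - 3)/(4 - 59) ≡ 12/6 mod 61. 6⁻¹ ≡ 51 (mod 61), so λ ≡ 2.
  x = λ² - 59 - 4 = 4 - 63 ≡ 2; y = λ·(59 - 2) - 3 ≡ 50. → (2, 50)
8Q: (2, 50) + (4, 15). λ = (15 - 50)/(4 - 2) ≡ 26/2 mod 61. 2⁻¹ ≡ 31 (mod 61), so λ ≡ 13.
  x = λ² - 2 - 4 = 169 - 6 ≡ 41; y = λ·(2 - 41) - 50 ≡ 53. → (41, 53)
9Q: (41, 53) + (4, 15). λ = (15 - 53)/(4 - 41) ≡ 23/24 mod 61. 24⁻¹ ≡ 28 (mod 61), so λ ≡ 34.
  x = λ² - 41 - 4 = 1156 - 45 ≡ 13; y = λ·(41 - 13) - 53 ≡ 45. → (13, 45)

(13, 45)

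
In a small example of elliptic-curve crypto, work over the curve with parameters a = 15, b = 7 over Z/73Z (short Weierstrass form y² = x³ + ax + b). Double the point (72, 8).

tangent at (72, 8): λ = (3·72² + 15)/(2·8) ≡ 18/16. 16⁻¹ ≡ 32 (mod 73) since 16·32 = 512 ≡ 1, so λ ≡ 18·32 ≡ 65.
  x = λ² - 72 - 72 = 4225 - 144 ≡ 66; y = λ·(72 - 66) - 8 ≡ 17. → (66, 17)

(66, 17)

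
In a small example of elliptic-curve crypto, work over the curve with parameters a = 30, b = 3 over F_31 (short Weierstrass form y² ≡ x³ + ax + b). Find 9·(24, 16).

(12, 18)

Write Q = (24, 16).
Double-and-add on 9 = (1001)₂. Start with Q = (24, 16) for the leading 1-bit.
double: tangent at (24, 16): λ = (3·24² + 30)/(2·16) ≡ 22/1. 1⁻¹ ≡ 1 (mod 31), so λ ≡ 22·1 ≡ 22.
  x = λ² - 24 - 24 = 484 - 48 ≡ 2; y = λ·(24 - 2) - 16 ≡ 3. → (2, 3)
double: tangent at (2, 3): λ = (3·2² + 30)/(2·3) ≡ 11/6. 6⁻¹ ≡ 26 (mod 31), so λ ≡ 11·26 ≡ 7.
  x = λ² - 2 - 2 = 49 - 4 ≡ 14; y = λ·(2 - 14) - 3 ≡ 6. → (14, 6)
double: tangent at (14, 6): λ = (3·14² + 30)/(2·6) ≡ 29/12. 12⁻¹ ≡ 13 (mod 31), so λ ≡ 29·13 ≡ 5.
  x = λ² - 14 - 14 = 25 - 28 ≡ 28; y = λ·(14 - 28) - 6 ≡ 17. → (28, 17)
add Q: (28, 17) + (24, 16). λ = (16 - 17)/(24 - 28) ≡ 30/27 mod 31. 27⁻¹ ≡ 23 (mod 31) since 27·23 = 621 ≡ 1, so λ ≡ 8.
  x = λ² - 28 - 24 = 64 - 52 ≡ 12; y = λ·(28 - 12) - 17 ≡ 18. → (12, 18)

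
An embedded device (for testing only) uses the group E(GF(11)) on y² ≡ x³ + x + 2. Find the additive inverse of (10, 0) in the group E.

-(10, 0) = (10, -0 mod 11) = (10, 0).

(10, 0)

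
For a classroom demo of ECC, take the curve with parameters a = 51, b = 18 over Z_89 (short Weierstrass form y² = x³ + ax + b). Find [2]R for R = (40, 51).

(51, 41)

tangent at (40, 51): λ = (3·40² + 51)/(2·51) ≡ 45/13. 13⁻¹ ≡ 48 (mod 89), so λ ≡ 45·48 ≡ 24.
  x = λ² - 40 - 40 = 576 - 80 ≡ 51; y = λ·(40 - 51) - 51 ≡ 41. → (51, 41)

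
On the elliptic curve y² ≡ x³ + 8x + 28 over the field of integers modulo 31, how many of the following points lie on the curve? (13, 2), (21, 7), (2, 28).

1

(13, 2): 2² ≡ 4, rhs ≡ 4 → on.
(21, 7): 7² ≡ 18, rhs ≡ 2 → off.
(2, 28): 28² ≡ 9, rhs ≡ 21 → off.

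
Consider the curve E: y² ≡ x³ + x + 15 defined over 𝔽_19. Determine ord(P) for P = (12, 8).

7

2P: tangent at (12, 8): λ = (3·12² + 1)/(2·8) ≡ 15/16. 16⁻¹ ≡ 6 (mod 19), so λ ≡ 15·6 ≡ 14.
  x = λ² - 12 - 12 = 196 - 24 ≡ 1; y = λ·(12 - 1) - 8 ≡ 13. → (1, 13)
3P: (1, 13) + (12, 8). λ = (8 - 13)/(12 - 1) ≡ 14/11 mod 19. 11⁻¹ ≡ 7 (mod 19) since 11·7 = 77 ≡ 1, so λ ≡ 3.
  x = λ² - 1 - 12 = 9 - 13 ≡ 15; y = λ·(1 - 15) - 13 ≡ 2. → (15, 2)
4P: (15, 2) + (12, 8). λ = (8 - 2)/(12 - 15) ≡ 6/16 mod 19. 16⁻¹ ≡ 6 (mod 19) since 16·6 = 96 ≡ 1, so λ ≡ 17.
  x = λ² - 15 - 12 = 289 - 27 ≡ 15; y = λ·(15 - 15) - 2 ≡ 17. → (15, 17)
5P: (15, 17) + (12, 8). λ = (8 - 17)/(12 - 15) ≡ 10/16 mod 19. 16⁻¹ ≡ 6 (mod 19) since 16·6 = 96 ≡ 1, so λ ≡ 3.
  x = λ² - 15 - 12 = 9 - 27 ≡ 1; y = λ·(15 - 1) - 17 ≡ 6. → (1, 6)
6P: (1, 6) + (12, 8). λ = (8 - 6)/(12 - 1) ≡ 2/11 mod 19. 11⁻¹ ≡ 7 (mod 19) since 11·7 = 77 ≡ 1, so λ ≡ 14.
  x = λ² - 1 - 12 = 196 - 13 ≡ 12; y = λ·(1 - 12) - 6 ≡ 11. → (12, 11)
7P: (12, 11) + (12, 8): same x and y₁ ≡ -y₂, so the sum is 𝒪.
7P = 𝒪, so the order is 7.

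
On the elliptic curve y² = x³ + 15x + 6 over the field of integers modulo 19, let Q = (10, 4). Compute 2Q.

(0, 5)

tangent at (10, 4): λ = (3·10² + 15)/(2·4) ≡ 11/8. 8⁻¹ ≡ 12 (mod 19), so λ ≡ 11·12 ≡ 18.
  x = λ² - 10 - 10 = 324 - 20 ≡ 0; y = λ·(10 - 0) - 4 ≡ 5. → (0, 5)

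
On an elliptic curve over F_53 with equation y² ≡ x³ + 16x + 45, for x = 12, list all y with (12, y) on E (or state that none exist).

x³ + 16x + 45 = 1965 ≡ 4 (mod 53).
Square roots of 4 mod 53: 2 and 51 (since 2² = 4 ≡ 4).

2, 51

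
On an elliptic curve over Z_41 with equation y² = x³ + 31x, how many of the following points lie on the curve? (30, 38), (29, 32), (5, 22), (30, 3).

2

(30, 38): 38² ≡ 9, rhs ≡ 9 → on.
(29, 32): 32² ≡ 40, rhs ≡ 32 → off.
(5, 22): 22² ≡ 33, rhs ≡ 34 → off.
(30, 3): 3² ≡ 9, rhs ≡ 9 → on.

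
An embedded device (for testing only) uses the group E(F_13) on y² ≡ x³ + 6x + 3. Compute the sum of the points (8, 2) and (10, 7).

(8, 2) + (10, 7). λ = (7 - 2)/(10 - 8) ≡ 5/2 mod 13. 2⁻¹ ≡ 7 (mod 13), so λ ≡ 9.
  x = λ² - 8 - 10 = 81 - 18 ≡ 11; y = λ·(8 - 11) - 2 ≡ 10. → (11, 10)

(11, 10)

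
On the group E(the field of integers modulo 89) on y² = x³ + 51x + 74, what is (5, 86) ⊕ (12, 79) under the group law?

(5, 86) + (12, 79). λ = (79 - 86)/(12 - 5) ≡ 82/7 mod 89. 7⁻¹ ≡ 51 (mod 89) since 7·51 = 357 ≡ 1, so λ ≡ 88.
  x = λ² - 5 - 12 = 7744 - 17 ≡ 73; y = λ·(5 - 73) - 86 ≡ 71. → (73, 71)

(73, 71)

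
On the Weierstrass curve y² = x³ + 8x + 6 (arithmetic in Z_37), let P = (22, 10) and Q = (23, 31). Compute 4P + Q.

(16, 30)

First 4P:
Repeated addition: build up to 4P.
2P: tangent at (22, 10): λ = (3·22² + 8)/(2·10) ≡ 17/20. 20⁻¹ ≡ 13 (mod 37), so λ ≡ 17·13 ≡ 36.
  x = λ² - 22 - 22 = 1296 - 44 ≡ 31; y = λ·(22 - 31) - 10 ≡ 36. → (31, 36)
3P: (31, 36) + (22, 10). λ = (10 - 36)/(22 - 31) ≡ 11/28 mod 37. 28⁻¹ ≡ 4 (mod 37), so λ ≡ 7.
  x = λ² - 31 - 22 = 49 - 53 ≡ 33; y = λ·(31 - 33) - 36 ≡ 24. → (33, 24)
4P: (33, 24) + (22, 10). λ = (10 - 24)/(22 - 33) ≡ 23/26 mod 37. 26⁻¹ ≡ 10 (mod 37), so λ ≡ 8.
  x = λ² - 33 - 22 = 64 - 55 ≡ 9; y = λ·(33 - 9) - 24 ≡ 20. → (9, 20)
4P = (9, 20).
Finally 4P + Q:
(9, 20) + (23, 31). λ = (31 - 20)/(23 - 9) ≡ 11/14 mod 37. 14⁻¹ ≡ 8 (mod 37) since 14·8 = 112 ≡ 1, so λ ≡ 14.
  x = λ² - 9 - 23 = 196 - 32 ≡ 16; y = λ·(9 - 16) - 20 ≡ 30. → (16, 30)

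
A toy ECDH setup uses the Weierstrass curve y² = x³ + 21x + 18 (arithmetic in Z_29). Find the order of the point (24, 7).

7

2P: tangent at (24, 7): λ = (3·24² + 21)/(2·7) ≡ 9/14. 14⁻¹ ≡ 27 (mod 29) since 14·27 = 378 ≡ 1, so λ ≡ 9·27 ≡ 11.
  x = λ² - 24 - 24 = 121 - 48 ≡ 15; y = λ·(24 - 15) - 7 ≡ 5. → (15, 5)
3P: (15, 5) + (24, 7). λ = (7 - 5)/(24 - 15) ≡ 2/9 mod 29. 9⁻¹ ≡ 13 (mod 29), so λ ≡ 26.
  x = λ² - 15 - 24 = 676 - 39 ≡ 28; y = λ·(15 - 28) - 5 ≡ 5. → (28, 5)
4P: (28, 5) + (24, 7). λ = (7 - 5)/(24 - 28) ≡ 2/25 mod 29. 25⁻¹ ≡ 7 (mod 29), so λ ≡ 14.
  x = λ² - 28 - 24 = 196 - 52 ≡ 28; y = λ·(28 - 28) - 5 ≡ 24. → (28, 24)
5P: (28, 24) + (24, 7). λ = (7 - 24)/(24 - 28) ≡ 12/25 mod 29. 25⁻¹ ≡ 7 (mod 29), so λ ≡ 26.
  x = λ² - 28 - 24 = 676 - 52 ≡ 15; y = λ·(28 - 15) - 24 ≡ 24. → (15, 24)
6P: (15, 24) + (24, 7). λ = (7 - 24)/(24 - 15) ≡ 12/9 mod 29. 9⁻¹ ≡ 13 (mod 29) since 9·13 = 117 ≡ 1, so λ ≡ 11.
  x = λ² - 15 - 24 = 121 - 39 ≡ 24; y = λ·(15 - 24) - 24 ≡ 22. → (24, 22)
7P: (24, 22) + (24, 7): same x and y₁ ≡ -y₂, so the sum is 𝒪.
7P = 𝒪, so the order is 7.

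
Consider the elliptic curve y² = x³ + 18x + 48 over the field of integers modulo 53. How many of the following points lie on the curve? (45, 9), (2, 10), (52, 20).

(45, 9): 9² ≡ 28, rhs ≡ 28 → on.
(2, 10): 10² ≡ 47, rhs ≡ 39 → off.
(52, 20): 20² ≡ 29, rhs ≡ 29 → on.

2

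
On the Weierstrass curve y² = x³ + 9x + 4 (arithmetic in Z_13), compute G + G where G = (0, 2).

tangent at (0, 2): λ = (3·0² + 9)/(2·2) ≡ 9/4. 4⁻¹ ≡ 10 (mod 13) since 4·10 = 40 ≡ 1, so λ ≡ 9·10 ≡ 12.
  x = λ² - 0 - 0 = 144 - 0 ≡ 1; y = λ·(0 - 1) - 2 ≡ 12. → (1, 12)

(1, 12)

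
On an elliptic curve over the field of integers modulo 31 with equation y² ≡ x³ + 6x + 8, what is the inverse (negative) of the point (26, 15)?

-(26, 15) = (26, -15 mod 31) = (26, 16).

(26, 16)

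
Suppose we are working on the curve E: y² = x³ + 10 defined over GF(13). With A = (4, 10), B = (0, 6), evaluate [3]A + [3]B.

First 3A:
Repeated addition: build up to 3A.
2A: tangent at (4, 10): λ = (3·4² + 0)/(2·10) ≡ 9/7. 7⁻¹ ≡ 2 (mod 13) since 7·2 = 14 ≡ 1, so λ ≡ 9·2 ≡ 5.
  x = λ² - 4 - 4 = 25 - 8 ≡ 4; y = λ·(4 - 4) - 10 ≡ 3. → (4, 3)
3A: (4, 3) + (4, 10): same x and y₁ ≡ -y₂, so the sum is O.
3A = O.
Next 3B:
Repeated addition: build up to 3B.
2B: tangent at (0, 6): λ = (3·0² + 0)/(2·6) ≡ 0/12. 12⁻¹ ≡ 12 (mod 13), so λ ≡ 0·12 ≡ 0.
  x = λ² - 0 - 0 = 0 - 0 ≡ 0; y = λ·(0 - 0) - 6 ≡ 7. → (0, 7)
3B: (0, 7) + (0, 6): same x and y₁ ≡ -y₂, so the sum is O.
3B = O.
Finally 3A + 3B:
O + O = O (identity).

O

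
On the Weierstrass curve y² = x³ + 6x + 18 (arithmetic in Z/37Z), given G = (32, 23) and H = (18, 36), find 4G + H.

First 4G:
Double-and-add on 4 = (100)₂. Start with G = (32, 23) for the leading 1-bit.
double: tangent at (32, 23): λ = (3·32² + 6)/(2·23) ≡ 7/9. 9⁻¹ ≡ 33 (mod 37) since 9·33 = 297 ≡ 1, so λ ≡ 7·33 ≡ 9.
  x = λ² - 32 - 32 = 81 - 64 ≡ 17; y = λ·(32 - 17) - 23 ≡ 1. → (17, 1)
double: tangent at (17, 1): λ = (3·17² + 6)/(2·1) ≡ 22/2. 2⁻¹ ≡ 19 (mod 37), so λ ≡ 22·19 ≡ 11.
  x = λ² - 17 - 17 = 121 - 34 ≡ 13; y = λ·(17 - 13) - 1 ≡ 6. → (13, 6)
4G = (13, 6).
Finally 4G + H:
(13, 6) + (18, 36). λ = (36 - 6)/(18 - 13) ≡ 30/5 mod 37. 5⁻¹ ≡ 15 (mod 37) since 5·15 = 75 ≡ 1, so λ ≡ 6.
  x = λ² - 13 - 18 = 36 - 31 ≡ 5; y = λ·(13 - 5) - 6 ≡ 5. → (5, 5)

(5, 5)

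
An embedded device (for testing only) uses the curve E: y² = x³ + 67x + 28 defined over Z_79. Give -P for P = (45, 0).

-(45, 0) = (45, -0 mod 79) = (45, 0).

(45, 0)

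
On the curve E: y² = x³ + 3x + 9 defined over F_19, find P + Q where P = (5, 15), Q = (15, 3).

(5, 15) + (15, 3). λ = (3 - 15)/(15 - 5) ≡ 7/10 mod 19. 10⁻¹ ≡ 2 (mod 19) since 10·2 = 20 ≡ 1, so λ ≡ 14.
  x = λ² - 5 - 15 = 196 - 20 ≡ 5; y = λ·(5 - 5) - 15 ≡ 4. → (5, 4)

(5, 4)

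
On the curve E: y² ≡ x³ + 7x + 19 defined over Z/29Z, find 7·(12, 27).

(16, 15)

Write P = (12, 27).
Double-and-add on 7 = (111)₂. Start with P = (12, 27) for the leading 1-bit.
double: tangent at (12, 27): λ = (3·12² + 7)/(2·27) ≡ 4/25. 25⁻¹ ≡ 7 (mod 29), so λ ≡ 4·7 ≡ 28.
  x = λ² - 12 - 12 = 784 - 24 ≡ 6; y = λ·(12 - 6) - 27 ≡ 25. → (6, 25)
add P: (6, 25) + (12, 27). λ = (27 - 25)/(12 - 6) ≡ 2/6 mod 29. 6⁻¹ ≡ 5 (mod 29), so λ ≡ 10.
  x = λ² - 6 - 12 = 100 - 18 ≡ 24; y = λ·(6 - 24) - 25 ≡ 27. → (24, 27)
double: tangent at (24, 27): λ = (3·24² + 7)/(2·27) ≡ 24/25. 25⁻¹ ≡ 7 (mod 29), so λ ≡ 24·7 ≡ 23.
  x = λ² - 24 - 24 = 529 - 48 ≡ 17; y = λ·(24 - 17) - 27 ≡ 18. → (17, 18)
add P: (17, 18) + (12, 27). λ = (27 - 18)/(12 - 17) ≡ 9/24 mod 29. 24⁻¹ ≡ 23 (mod 29), so λ ≡ 4.
  x = λ² - 17 - 12 = 16 - 29 ≡ 16; y = λ·(17 - 16) - 18 ≡ 15. → (16, 15)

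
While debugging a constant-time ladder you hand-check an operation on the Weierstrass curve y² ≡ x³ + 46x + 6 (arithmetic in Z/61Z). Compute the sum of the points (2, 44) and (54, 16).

(32, 5)

(2, 44) + (54, 16). λ = (16 - 44)/(54 - 2) ≡ 33/52 mod 61. 52⁻¹ ≡ 27 (mod 61), so λ ≡ 37.
  x = λ² - 2 - 54 = 1369 - 56 ≡ 32; y = λ·(2 - 32) - 44 ≡ 5. → (32, 5)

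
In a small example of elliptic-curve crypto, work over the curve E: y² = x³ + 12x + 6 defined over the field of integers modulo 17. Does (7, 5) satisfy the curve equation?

y² = 5² ≡ 8; x³ + 12x + 6 = 433 ≡ 8 (mod 17). 8 = 8.

yes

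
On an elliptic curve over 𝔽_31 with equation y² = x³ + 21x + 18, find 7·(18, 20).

Write Q = (18, 20).
Double-and-add on 7 = (111)₂. Start with Q = (18, 20) for the leading 1-bit.
double: tangent at (18, 20): λ = (3·18² + 21)/(2·20) ≡ 1/9. 9⁻¹ ≡ 7 (mod 31) since 9·7 = 63 ≡ 1, so λ ≡ 1·7 ≡ 7.
  x = λ² - 18 - 18 = 49 - 36 ≡ 13; y = λ·(18 - 13) - 20 ≡ 15. → (13, 15)
add Q: (13, 15) + (18, 20). λ = (20 - 15)/(18 - 13) ≡ 5/5 mod 31. 5⁻¹ ≡ 25 (mod 31) since 5·25 = 125 ≡ 1, so λ ≡ 1.
  x = λ² - 13 - 18 = 1 - 31 ≡ 1; y = λ·(13 - 1) - 15 ≡ 28. → (1, 28)
double: tangent at (1, 28): λ = (3·1² + 21)/(2·28) ≡ 24/25. 25⁻¹ ≡ 5 (mod 31) since 25·5 = 125 ≡ 1, so λ ≡ 24·5 ≡ 27.
  x = λ² - 1 - 1 = 729 - 2 ≡ 14; y = λ·(1 - 14) - 28 ≡ 24. → (14, 24)
add Q: (14, 24) + (18, 20). λ = (20 - 24)/(18 - 14) ≡ 27/4 mod 31. 4⁻¹ ≡ 8 (mod 31), so λ ≡ 30.
  x = λ² - 14 - 18 = 900 - 32 ≡ 0; y = λ·(14 - 0) - 24 ≡ 24. → (0, 24)

(0, 24)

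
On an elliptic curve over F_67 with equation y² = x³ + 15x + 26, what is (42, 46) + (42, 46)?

tangent at (42, 46): λ = (3·42² + 15)/(2·46) ≡ 14/25. 25⁻¹ ≡ 59 (mod 67) since 25·59 = 1475 ≡ 1, so λ ≡ 14·59 ≡ 22.
  x = λ² - 42 - 42 = 484 - 84 ≡ 65; y = λ·(42 - 65) - 46 ≡ 51. → (65, 51)

(65, 51)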